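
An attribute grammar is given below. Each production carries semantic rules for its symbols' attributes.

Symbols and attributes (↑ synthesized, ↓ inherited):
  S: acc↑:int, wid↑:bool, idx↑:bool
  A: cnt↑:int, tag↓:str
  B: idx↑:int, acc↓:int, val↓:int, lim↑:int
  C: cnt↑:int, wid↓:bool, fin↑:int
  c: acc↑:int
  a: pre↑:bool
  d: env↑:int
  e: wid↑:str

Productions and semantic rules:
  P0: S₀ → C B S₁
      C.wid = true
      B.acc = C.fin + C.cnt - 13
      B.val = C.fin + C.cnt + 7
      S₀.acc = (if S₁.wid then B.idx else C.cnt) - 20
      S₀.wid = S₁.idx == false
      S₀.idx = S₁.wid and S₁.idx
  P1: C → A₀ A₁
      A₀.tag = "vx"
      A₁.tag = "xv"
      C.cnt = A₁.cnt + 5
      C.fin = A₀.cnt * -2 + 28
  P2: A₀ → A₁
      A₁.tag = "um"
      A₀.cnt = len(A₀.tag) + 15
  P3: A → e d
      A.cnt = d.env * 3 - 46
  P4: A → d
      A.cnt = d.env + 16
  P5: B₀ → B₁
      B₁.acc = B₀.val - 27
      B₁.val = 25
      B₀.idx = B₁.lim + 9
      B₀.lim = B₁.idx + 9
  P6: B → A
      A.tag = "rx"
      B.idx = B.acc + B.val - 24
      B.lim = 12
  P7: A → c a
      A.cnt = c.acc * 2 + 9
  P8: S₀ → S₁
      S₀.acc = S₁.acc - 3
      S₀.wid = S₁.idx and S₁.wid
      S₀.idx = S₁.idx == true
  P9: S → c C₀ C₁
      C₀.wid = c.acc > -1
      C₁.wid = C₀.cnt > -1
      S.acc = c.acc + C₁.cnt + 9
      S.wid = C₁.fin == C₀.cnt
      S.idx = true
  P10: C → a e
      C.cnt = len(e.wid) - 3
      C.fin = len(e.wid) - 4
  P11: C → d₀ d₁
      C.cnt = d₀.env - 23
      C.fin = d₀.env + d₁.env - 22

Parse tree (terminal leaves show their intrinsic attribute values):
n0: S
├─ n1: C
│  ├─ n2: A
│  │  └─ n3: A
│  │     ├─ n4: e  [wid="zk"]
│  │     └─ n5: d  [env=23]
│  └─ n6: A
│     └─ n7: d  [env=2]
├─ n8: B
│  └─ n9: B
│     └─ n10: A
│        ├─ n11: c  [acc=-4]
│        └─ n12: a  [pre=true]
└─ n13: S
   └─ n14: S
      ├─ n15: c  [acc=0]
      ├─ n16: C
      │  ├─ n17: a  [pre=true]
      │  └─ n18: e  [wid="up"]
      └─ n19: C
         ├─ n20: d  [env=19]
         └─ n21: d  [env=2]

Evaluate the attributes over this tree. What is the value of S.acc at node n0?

1

1. n1.wid = true  [true]
2. n2.tag = "vx"  ["vx"]
3. n3.tag = "um"  ["um"]
4. n4.wid = "zk"  [terminal]
5. n5.env = 23  [terminal]
6. n3.cnt = 23  [d.env * 3 - 46]
7. n2.cnt = 17  [len(A₀.tag) + 15]
8. n6.tag = "xv"  ["xv"]
9. n7.env = 2  [terminal]
10. n6.cnt = 18  [d.env + 16]
11. n1.cnt = 23  [A₁.cnt + 5]
12. n1.fin = -6  [A₀.cnt * -2 + 28]
13. n8.acc = 4  [C.fin + C.cnt - 13]
14. n8.val = 24  [C.fin + C.cnt + 7]
15. n9.acc = -3  [B₀.val - 27]
16. n9.val = 25  [25]
17. n10.tag = "rx"  ["rx"]
18. n11.acc = -4  [terminal]
19. n12.pre = true  [terminal]
20. n10.cnt = 1  [c.acc * 2 + 9]
21. n9.idx = -2  [B.acc + B.val - 24]
22. n9.lim = 12  [12]
23. n8.idx = 21  [B₁.lim + 9]
24. n8.lim = 7  [B₁.idx + 9]
25. n15.acc = 0  [terminal]
26. n16.wid = true  [c.acc > -1]
27. n17.pre = true  [terminal]
28. n18.wid = "up"  [terminal]
29. n16.cnt = -1  [len(e.wid) - 3]
30. n16.fin = -2  [len(e.wid) - 4]
31. n19.wid = false  [C₀.cnt > -1]
32. n20.env = 19  [terminal]
33. n21.env = 2  [terminal]
34. n19.cnt = -4  [d₀.env - 23]
35. n19.fin = -1  [d₀.env + d₁.env - 22]
36. n14.acc = 5  [c.acc + C₁.cnt + 9]
37. n14.wid = true  [C₁.fin == C₀.cnt]
38. n14.idx = true  [true]
39. n13.acc = 2  [S₁.acc - 3]
40. n13.wid = true  [S₁.idx and S₁.wid]
41. n13.idx = true  [S₁.idx == true]
42. n0.acc = 1  [(if S₁.wid then B.idx else C.cnt) - 20]
43. n0.wid = false  [S₁.idx == false]
44. n0.idx = true  [S₁.wid and S₁.idx]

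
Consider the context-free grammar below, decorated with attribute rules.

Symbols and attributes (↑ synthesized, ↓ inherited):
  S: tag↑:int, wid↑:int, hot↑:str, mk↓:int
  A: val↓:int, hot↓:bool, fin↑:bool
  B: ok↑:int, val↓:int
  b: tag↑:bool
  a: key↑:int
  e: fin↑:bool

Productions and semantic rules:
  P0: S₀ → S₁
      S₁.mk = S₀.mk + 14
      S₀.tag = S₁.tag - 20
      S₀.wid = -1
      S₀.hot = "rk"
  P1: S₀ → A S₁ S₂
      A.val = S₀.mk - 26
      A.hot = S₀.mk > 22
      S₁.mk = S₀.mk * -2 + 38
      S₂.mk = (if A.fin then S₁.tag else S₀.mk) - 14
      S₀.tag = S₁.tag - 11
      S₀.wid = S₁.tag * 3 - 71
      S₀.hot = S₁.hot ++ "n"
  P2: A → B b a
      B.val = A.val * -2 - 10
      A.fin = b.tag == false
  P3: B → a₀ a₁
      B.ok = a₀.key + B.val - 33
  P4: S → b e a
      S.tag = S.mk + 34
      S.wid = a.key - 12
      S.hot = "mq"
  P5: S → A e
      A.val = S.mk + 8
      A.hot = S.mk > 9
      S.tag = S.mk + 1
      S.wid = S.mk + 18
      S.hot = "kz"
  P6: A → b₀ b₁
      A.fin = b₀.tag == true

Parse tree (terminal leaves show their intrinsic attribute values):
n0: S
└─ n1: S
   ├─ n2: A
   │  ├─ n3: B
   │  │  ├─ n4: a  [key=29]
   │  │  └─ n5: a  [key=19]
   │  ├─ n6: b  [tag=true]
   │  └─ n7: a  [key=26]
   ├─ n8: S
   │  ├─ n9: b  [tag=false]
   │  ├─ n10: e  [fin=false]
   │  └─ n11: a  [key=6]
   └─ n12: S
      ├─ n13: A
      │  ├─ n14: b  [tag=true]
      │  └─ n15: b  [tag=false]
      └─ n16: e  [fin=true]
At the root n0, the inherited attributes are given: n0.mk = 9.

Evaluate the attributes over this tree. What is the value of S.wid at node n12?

27

1. n0.mk = 9  [given at root]
2. n1.mk = 23  [S₀.mk + 14]
3. n2.val = -3  [S₀.mk - 26]
4. n2.hot = true  [S₀.mk > 22]
5. n3.val = -4  [A.val * -2 - 10]
6. n4.key = 29  [terminal]
7. n5.key = 19  [terminal]
8. n3.ok = -8  [a₀.key + B.val - 33]
9. n6.tag = true  [terminal]
10. n7.key = 26  [terminal]
11. n2.fin = false  [b.tag == false]
12. n8.mk = -8  [S₀.mk * -2 + 38]
13. n9.tag = false  [terminal]
14. n10.fin = false  [terminal]
15. n11.key = 6  [terminal]
16. n8.tag = 26  [S.mk + 34]
17. n8.wid = -6  [a.key - 12]
18. n8.hot = "mq"  ["mq"]
19. n12.mk = 9  [(if A.fin then S₁.tag else S₀.mk) - 14]
20. n13.val = 17  [S.mk + 8]
21. n13.hot = false  [S.mk > 9]
22. n14.tag = true  [terminal]
23. n15.tag = false  [terminal]
24. n13.fin = true  [b₀.tag == true]
25. n16.fin = true  [terminal]
26. n12.tag = 10  [S.mk + 1]
27. n12.wid = 27  [S.mk + 18]
28. n12.hot = "kz"  ["kz"]
29. n1.tag = 15  [S₁.tag - 11]
30. n1.wid = 7  [S₁.tag * 3 - 71]
31. n1.hot = "mqn"  [S₁.hot ++ "n"]
32. n0.tag = -5  [S₁.tag - 20]
33. n0.wid = -1  [-1]
34. n0.hot = "rk"  ["rk"]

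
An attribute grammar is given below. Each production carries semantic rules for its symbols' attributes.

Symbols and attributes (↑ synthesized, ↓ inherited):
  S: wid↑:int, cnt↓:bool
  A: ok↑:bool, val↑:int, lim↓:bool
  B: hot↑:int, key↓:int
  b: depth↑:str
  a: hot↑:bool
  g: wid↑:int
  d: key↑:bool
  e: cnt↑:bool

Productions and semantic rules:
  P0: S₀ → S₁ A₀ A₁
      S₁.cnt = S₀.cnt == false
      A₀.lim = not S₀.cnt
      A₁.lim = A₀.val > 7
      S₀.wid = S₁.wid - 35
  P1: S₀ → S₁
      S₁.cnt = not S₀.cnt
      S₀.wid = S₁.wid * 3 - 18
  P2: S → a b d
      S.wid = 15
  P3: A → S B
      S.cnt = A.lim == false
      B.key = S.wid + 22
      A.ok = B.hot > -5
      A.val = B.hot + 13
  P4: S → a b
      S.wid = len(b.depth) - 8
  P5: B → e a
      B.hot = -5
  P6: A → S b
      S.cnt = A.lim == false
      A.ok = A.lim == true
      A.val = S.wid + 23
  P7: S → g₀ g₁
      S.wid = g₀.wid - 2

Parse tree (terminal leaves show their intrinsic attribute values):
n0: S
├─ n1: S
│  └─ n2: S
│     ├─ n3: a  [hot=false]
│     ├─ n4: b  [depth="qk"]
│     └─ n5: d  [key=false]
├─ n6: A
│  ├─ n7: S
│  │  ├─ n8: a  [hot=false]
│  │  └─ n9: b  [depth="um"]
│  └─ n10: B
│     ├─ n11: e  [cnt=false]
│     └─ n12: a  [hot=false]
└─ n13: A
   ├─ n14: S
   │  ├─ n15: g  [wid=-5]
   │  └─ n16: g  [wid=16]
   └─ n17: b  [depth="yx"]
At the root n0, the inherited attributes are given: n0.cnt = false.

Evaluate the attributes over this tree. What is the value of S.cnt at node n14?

1. n0.cnt = false  [given at root]
2. n1.cnt = true  [S₀.cnt == false]
3. n2.cnt = false  [not S₀.cnt]
4. n3.hot = false  [terminal]
5. n4.depth = "qk"  [terminal]
6. n5.key = false  [terminal]
7. n2.wid = 15  [15]
8. n1.wid = 27  [S₁.wid * 3 - 18]
9. n6.lim = true  [not S₀.cnt]
10. n7.cnt = false  [A.lim == false]
11. n8.hot = false  [terminal]
12. n9.depth = "um"  [terminal]
13. n7.wid = -6  [len(b.depth) - 8]
14. n10.key = 16  [S.wid + 22]
15. n11.cnt = false  [terminal]
16. n12.hot = false  [terminal]
17. n10.hot = -5  [-5]
18. n6.ok = false  [B.hot > -5]
19. n6.val = 8  [B.hot + 13]
20. n13.lim = true  [A₀.val > 7]
21. n14.cnt = false  [A.lim == false]
22. n15.wid = -5  [terminal]
23. n16.wid = 16  [terminal]
24. n14.wid = -7  [g₀.wid - 2]
25. n17.depth = "yx"  [terminal]
26. n13.ok = true  [A.lim == true]
27. n13.val = 16  [S.wid + 23]
28. n0.wid = -8  [S₁.wid - 35]

false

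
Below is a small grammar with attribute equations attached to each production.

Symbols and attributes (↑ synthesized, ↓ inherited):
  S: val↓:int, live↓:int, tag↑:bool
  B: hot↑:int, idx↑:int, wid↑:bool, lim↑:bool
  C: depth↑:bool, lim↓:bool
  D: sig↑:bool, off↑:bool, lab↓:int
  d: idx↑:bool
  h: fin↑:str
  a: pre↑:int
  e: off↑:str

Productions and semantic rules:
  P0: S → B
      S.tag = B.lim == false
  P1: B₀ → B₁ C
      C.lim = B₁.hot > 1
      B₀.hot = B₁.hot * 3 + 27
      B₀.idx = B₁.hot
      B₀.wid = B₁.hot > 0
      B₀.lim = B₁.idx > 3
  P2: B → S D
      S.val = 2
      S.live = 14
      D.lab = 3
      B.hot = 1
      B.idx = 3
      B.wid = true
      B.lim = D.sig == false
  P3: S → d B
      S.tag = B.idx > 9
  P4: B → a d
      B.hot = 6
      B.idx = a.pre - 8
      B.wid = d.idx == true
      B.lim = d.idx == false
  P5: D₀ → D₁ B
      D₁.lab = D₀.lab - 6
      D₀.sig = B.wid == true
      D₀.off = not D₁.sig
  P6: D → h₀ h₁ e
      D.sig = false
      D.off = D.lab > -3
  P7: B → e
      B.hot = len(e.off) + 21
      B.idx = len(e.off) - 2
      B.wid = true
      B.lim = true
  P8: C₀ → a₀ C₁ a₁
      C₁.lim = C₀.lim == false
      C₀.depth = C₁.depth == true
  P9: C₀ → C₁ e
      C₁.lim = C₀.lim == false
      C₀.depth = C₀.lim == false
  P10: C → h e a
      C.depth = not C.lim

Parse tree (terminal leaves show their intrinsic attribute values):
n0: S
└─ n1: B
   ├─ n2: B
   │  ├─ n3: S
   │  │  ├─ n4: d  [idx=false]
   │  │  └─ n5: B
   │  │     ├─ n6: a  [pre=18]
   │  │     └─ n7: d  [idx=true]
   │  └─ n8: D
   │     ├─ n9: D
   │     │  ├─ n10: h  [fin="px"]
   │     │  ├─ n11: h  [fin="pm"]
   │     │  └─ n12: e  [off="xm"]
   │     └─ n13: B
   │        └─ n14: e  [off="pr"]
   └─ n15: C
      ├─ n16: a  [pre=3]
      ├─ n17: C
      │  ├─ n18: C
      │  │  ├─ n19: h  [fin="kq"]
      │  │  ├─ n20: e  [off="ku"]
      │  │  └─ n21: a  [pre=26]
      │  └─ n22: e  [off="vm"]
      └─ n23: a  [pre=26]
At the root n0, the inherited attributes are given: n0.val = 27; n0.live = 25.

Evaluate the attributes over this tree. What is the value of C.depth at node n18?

1. n0.val = 27  [given at root]
2. n0.live = 25  [given at root]
3. n3.val = 2  [2]
4. n3.live = 14  [14]
5. n4.idx = false  [terminal]
6. n6.pre = 18  [terminal]
7. n7.idx = true  [terminal]
8. n5.hot = 6  [6]
9. n5.idx = 10  [a.pre - 8]
10. n5.wid = true  [d.idx == true]
11. n5.lim = false  [d.idx == false]
12. n3.tag = true  [B.idx > 9]
13. n8.lab = 3  [3]
14. n9.lab = -3  [D₀.lab - 6]
15. n10.fin = "px"  [terminal]
16. n11.fin = "pm"  [terminal]
17. n12.off = "xm"  [terminal]
18. n9.sig = false  [false]
19. n9.off = false  [D.lab > -3]
20. n14.off = "pr"  [terminal]
21. n13.hot = 23  [len(e.off) + 21]
22. n13.idx = 0  [len(e.off) - 2]
23. n13.wid = true  [true]
24. n13.lim = true  [true]
25. n8.sig = true  [B.wid == true]
26. n8.off = true  [not D₁.sig]
27. n2.hot = 1  [1]
28. n2.idx = 3  [3]
29. n2.wid = true  [true]
30. n2.lim = false  [D.sig == false]
31. n15.lim = false  [B₁.hot > 1]
32. n16.pre = 3  [terminal]
33. n17.lim = true  [C₀.lim == false]
34. n18.lim = false  [C₀.lim == false]
35. n19.fin = "kq"  [terminal]
36. n20.off = "ku"  [terminal]
37. n21.pre = 26  [terminal]
38. n18.depth = true  [not C.lim]
39. n22.off = "vm"  [terminal]
40. n17.depth = false  [C₀.lim == false]
41. n23.pre = 26  [terminal]
42. n15.depth = false  [C₁.depth == true]
43. n1.hot = 30  [B₁.hot * 3 + 27]
44. n1.idx = 1  [B₁.hot]
45. n1.wid = true  [B₁.hot > 0]
46. n1.lim = false  [B₁.idx > 3]
47. n0.tag = true  [B.lim == false]

true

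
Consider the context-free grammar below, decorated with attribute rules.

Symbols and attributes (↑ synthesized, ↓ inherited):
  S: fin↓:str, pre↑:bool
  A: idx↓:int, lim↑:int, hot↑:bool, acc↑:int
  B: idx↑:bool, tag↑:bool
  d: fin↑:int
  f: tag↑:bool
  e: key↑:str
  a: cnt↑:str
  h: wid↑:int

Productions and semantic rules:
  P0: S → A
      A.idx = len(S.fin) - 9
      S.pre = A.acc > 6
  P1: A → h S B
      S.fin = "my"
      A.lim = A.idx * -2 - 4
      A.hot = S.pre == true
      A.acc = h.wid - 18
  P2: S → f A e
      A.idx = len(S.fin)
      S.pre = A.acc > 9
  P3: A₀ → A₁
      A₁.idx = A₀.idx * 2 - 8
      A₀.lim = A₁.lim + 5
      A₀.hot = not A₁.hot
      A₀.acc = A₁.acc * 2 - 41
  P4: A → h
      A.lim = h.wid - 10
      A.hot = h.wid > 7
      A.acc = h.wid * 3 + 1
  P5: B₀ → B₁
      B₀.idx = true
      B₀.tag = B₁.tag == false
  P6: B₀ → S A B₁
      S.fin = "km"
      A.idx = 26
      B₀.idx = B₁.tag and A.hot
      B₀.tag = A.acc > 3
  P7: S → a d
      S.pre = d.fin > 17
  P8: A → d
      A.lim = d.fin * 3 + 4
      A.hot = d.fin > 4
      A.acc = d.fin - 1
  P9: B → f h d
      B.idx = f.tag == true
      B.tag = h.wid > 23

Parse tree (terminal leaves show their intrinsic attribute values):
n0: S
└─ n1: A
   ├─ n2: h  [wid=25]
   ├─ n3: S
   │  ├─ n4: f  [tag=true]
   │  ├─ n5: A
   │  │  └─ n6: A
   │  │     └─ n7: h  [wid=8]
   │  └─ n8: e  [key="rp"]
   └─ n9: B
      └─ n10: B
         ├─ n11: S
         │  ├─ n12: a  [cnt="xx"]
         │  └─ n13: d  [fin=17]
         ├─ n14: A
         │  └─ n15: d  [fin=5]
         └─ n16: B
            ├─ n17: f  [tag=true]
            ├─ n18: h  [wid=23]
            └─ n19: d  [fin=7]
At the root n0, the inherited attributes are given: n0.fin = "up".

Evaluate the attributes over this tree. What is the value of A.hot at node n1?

1. n0.fin = "up"  [given at root]
2. n1.idx = -7  [len(S.fin) - 9]
3. n2.wid = 25  [terminal]
4. n3.fin = "my"  ["my"]
5. n4.tag = true  [terminal]
6. n5.idx = 2  [len(S.fin)]
7. n6.idx = -4  [A₀.idx * 2 - 8]
8. n7.wid = 8  [terminal]
9. n6.lim = -2  [h.wid - 10]
10. n6.hot = true  [h.wid > 7]
11. n6.acc = 25  [h.wid * 3 + 1]
12. n5.lim = 3  [A₁.lim + 5]
13. n5.hot = false  [not A₁.hot]
14. n5.acc = 9  [A₁.acc * 2 - 41]
15. n8.key = "rp"  [terminal]
16. n3.pre = false  [A.acc > 9]
17. n11.fin = "km"  ["km"]
18. n12.cnt = "xx"  [terminal]
19. n13.fin = 17  [terminal]
20. n11.pre = false  [d.fin > 17]
21. n14.idx = 26  [26]
22. n15.fin = 5  [terminal]
23. n14.lim = 19  [d.fin * 3 + 4]
24. n14.hot = true  [d.fin > 4]
25. n14.acc = 4  [d.fin - 1]
26. n17.tag = true  [terminal]
27. n18.wid = 23  [terminal]
28. n19.fin = 7  [terminal]
29. n16.idx = true  [f.tag == true]
30. n16.tag = false  [h.wid > 23]
31. n10.idx = false  [B₁.tag and A.hot]
32. n10.tag = true  [A.acc > 3]
33. n9.idx = true  [true]
34. n9.tag = false  [B₁.tag == false]
35. n1.lim = 10  [A.idx * -2 - 4]
36. n1.hot = false  [S.pre == true]
37. n1.acc = 7  [h.wid - 18]
38. n0.pre = true  [A.acc > 6]

false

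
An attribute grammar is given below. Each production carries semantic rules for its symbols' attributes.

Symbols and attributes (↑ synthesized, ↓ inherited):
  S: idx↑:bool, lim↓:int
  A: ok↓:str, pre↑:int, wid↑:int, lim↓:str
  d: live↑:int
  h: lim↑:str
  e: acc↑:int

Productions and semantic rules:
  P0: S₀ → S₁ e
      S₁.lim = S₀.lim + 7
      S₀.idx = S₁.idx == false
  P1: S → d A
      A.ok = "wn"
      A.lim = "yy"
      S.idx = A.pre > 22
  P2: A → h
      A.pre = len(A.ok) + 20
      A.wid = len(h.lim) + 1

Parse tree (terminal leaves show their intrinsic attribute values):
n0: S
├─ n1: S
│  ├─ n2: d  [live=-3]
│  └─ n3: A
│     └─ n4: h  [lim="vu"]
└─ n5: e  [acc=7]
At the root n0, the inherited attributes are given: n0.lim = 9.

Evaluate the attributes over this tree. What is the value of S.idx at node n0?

true

1. n0.lim = 9  [given at root]
2. n1.lim = 16  [S₀.lim + 7]
3. n2.live = -3  [terminal]
4. n3.ok = "wn"  ["wn"]
5. n3.lim = "yy"  ["yy"]
6. n4.lim = "vu"  [terminal]
7. n3.pre = 22  [len(A.ok) + 20]
8. n3.wid = 3  [len(h.lim) + 1]
9. n1.idx = false  [A.pre > 22]
10. n5.acc = 7  [terminal]
11. n0.idx = true  [S₁.idx == false]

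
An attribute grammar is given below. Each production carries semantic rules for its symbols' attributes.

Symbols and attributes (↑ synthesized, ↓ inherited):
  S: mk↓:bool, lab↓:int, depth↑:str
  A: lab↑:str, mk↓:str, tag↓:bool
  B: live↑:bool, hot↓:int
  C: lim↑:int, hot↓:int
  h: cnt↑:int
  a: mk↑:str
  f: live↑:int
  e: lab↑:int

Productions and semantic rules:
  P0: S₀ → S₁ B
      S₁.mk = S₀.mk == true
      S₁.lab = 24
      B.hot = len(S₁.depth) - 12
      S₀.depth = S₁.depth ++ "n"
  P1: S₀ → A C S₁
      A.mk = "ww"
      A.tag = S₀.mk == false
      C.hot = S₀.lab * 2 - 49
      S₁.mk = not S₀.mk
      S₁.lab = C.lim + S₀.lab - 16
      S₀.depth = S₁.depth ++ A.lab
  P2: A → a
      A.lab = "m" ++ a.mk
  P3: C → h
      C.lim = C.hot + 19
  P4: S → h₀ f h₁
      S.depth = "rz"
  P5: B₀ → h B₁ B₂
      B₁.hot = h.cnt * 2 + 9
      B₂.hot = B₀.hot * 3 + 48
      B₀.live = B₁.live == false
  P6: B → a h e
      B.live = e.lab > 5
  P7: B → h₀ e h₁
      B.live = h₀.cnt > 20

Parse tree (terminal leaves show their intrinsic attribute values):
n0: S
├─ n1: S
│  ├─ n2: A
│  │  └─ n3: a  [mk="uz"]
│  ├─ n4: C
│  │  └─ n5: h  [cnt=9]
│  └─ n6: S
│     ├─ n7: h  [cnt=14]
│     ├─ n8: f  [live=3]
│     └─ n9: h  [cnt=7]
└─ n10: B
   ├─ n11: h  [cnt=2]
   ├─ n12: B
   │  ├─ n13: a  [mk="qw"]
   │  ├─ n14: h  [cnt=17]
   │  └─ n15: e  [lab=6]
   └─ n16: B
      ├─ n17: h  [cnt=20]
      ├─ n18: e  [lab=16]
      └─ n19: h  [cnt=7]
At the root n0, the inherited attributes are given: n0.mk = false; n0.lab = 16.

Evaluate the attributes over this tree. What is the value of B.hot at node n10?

1. n0.mk = false  [given at root]
2. n0.lab = 16  [given at root]
3. n1.mk = false  [S₀.mk == true]
4. n1.lab = 24  [24]
5. n2.mk = "ww"  ["ww"]
6. n2.tag = true  [S₀.mk == false]
7. n3.mk = "uz"  [terminal]
8. n2.lab = "muz"  ["m" ++ a.mk]
9. n4.hot = -1  [S₀.lab * 2 - 49]
10. n5.cnt = 9  [terminal]
11. n4.lim = 18  [C.hot + 19]
12. n6.mk = true  [not S₀.mk]
13. n6.lab = 26  [C.lim + S₀.lab - 16]
14. n7.cnt = 14  [terminal]
15. n8.live = 3  [terminal]
16. n9.cnt = 7  [terminal]
17. n6.depth = "rz"  ["rz"]
18. n1.depth = "rzmuz"  [S₁.depth ++ A.lab]
19. n10.hot = -7  [len(S₁.depth) - 12]
20. n11.cnt = 2  [terminal]
21. n12.hot = 13  [h.cnt * 2 + 9]
22. n13.mk = "qw"  [terminal]
23. n14.cnt = 17  [terminal]
24. n15.lab = 6  [terminal]
25. n12.live = true  [e.lab > 5]
26. n16.hot = 27  [B₀.hot * 3 + 48]
27. n17.cnt = 20  [terminal]
28. n18.lab = 16  [terminal]
29. n19.cnt = 7  [terminal]
30. n16.live = false  [h₀.cnt > 20]
31. n10.live = false  [B₁.live == false]
32. n0.depth = "rzmuzn"  [S₁.depth ++ "n"]

-7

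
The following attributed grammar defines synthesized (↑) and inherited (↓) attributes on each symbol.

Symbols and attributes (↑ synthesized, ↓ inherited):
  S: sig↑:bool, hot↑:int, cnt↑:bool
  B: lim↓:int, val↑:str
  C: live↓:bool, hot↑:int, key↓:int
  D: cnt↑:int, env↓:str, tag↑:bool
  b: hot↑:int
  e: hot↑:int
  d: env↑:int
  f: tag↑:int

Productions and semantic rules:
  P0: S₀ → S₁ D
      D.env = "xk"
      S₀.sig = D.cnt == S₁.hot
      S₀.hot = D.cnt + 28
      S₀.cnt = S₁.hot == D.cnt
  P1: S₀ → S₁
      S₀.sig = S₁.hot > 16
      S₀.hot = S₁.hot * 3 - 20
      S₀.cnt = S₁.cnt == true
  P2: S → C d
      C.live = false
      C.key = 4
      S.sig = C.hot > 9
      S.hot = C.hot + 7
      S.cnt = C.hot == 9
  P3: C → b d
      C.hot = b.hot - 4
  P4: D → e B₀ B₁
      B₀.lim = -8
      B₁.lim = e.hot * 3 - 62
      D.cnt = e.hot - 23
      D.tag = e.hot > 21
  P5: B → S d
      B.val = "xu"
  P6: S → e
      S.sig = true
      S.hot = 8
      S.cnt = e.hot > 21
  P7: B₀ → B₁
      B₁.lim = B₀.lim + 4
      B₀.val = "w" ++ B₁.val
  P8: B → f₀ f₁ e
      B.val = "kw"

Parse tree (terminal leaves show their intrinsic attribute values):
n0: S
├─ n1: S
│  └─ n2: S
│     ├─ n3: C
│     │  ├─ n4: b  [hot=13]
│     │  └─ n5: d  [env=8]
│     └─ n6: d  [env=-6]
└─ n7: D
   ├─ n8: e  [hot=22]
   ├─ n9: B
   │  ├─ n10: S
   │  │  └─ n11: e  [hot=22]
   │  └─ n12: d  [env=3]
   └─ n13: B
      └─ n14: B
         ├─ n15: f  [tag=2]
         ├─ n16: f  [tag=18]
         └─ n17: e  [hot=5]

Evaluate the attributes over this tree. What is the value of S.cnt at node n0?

1. n3.live = false  [false]
2. n3.key = 4  [4]
3. n4.hot = 13  [terminal]
4. n5.env = 8  [terminal]
5. n3.hot = 9  [b.hot - 4]
6. n6.env = -6  [terminal]
7. n2.sig = false  [C.hot > 9]
8. n2.hot = 16  [C.hot + 7]
9. n2.cnt = true  [C.hot == 9]
10. n1.sig = false  [S₁.hot > 16]
11. n1.hot = 28  [S₁.hot * 3 - 20]
12. n1.cnt = true  [S₁.cnt == true]
13. n7.env = "xk"  ["xk"]
14. n8.hot = 22  [terminal]
15. n9.lim = -8  [-8]
16. n11.hot = 22  [terminal]
17. n10.sig = true  [true]
18. n10.hot = 8  [8]
19. n10.cnt = true  [e.hot > 21]
20. n12.env = 3  [terminal]
21. n9.val = "xu"  ["xu"]
22. n13.lim = 4  [e.hot * 3 - 62]
23. n14.lim = 8  [B₀.lim + 4]
24. n15.tag = 2  [terminal]
25. n16.tag = 18  [terminal]
26. n17.hot = 5  [terminal]
27. n14.val = "kw"  ["kw"]
28. n13.val = "wkw"  ["w" ++ B₁.val]
29. n7.cnt = -1  [e.hot - 23]
30. n7.tag = true  [e.hot > 21]
31. n0.sig = false  [D.cnt == S₁.hot]
32. n0.hot = 27  [D.cnt + 28]
33. n0.cnt = false  [S₁.hot == D.cnt]

false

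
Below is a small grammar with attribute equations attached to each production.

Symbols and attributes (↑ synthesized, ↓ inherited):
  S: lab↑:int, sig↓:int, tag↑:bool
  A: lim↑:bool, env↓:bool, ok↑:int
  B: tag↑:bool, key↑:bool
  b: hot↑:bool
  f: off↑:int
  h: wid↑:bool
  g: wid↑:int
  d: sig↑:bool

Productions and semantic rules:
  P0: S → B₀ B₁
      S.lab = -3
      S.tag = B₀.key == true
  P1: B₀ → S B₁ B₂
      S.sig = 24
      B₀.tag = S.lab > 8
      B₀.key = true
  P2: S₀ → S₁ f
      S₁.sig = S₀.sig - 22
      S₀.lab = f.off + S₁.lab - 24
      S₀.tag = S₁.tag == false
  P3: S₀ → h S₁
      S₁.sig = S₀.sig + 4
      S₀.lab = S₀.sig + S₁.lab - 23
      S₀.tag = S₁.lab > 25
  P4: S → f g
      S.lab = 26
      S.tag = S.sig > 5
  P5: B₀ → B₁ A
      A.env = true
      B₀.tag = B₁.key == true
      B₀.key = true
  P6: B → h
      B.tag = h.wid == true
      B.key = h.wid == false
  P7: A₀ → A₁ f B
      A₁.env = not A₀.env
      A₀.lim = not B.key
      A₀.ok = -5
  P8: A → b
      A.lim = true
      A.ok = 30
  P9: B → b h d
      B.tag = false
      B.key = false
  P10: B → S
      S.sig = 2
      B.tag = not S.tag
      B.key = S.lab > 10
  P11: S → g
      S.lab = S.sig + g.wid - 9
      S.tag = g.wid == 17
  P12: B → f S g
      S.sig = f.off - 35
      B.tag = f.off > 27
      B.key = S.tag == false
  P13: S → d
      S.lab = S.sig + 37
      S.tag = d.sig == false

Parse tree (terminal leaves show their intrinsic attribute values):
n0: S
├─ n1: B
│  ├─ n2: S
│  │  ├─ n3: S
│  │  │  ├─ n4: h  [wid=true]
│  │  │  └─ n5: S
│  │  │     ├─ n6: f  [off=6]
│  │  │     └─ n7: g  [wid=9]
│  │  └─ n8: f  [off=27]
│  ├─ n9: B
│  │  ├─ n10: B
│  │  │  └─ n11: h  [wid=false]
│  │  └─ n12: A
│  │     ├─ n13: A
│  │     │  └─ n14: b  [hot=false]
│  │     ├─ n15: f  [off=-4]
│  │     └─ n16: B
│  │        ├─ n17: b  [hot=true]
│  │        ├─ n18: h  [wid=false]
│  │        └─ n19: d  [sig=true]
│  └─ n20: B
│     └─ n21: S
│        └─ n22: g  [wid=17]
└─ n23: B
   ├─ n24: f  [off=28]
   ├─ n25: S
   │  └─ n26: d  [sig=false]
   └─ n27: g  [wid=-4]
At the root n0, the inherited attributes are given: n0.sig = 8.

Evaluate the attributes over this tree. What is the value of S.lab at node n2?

1. n0.sig = 8  [given at root]
2. n2.sig = 24  [24]
3. n3.sig = 2  [S₀.sig - 22]
4. n4.wid = true  [terminal]
5. n5.sig = 6  [S₀.sig + 4]
6. n6.off = 6  [terminal]
7. n7.wid = 9  [terminal]
8. n5.lab = 26  [26]
9. n5.tag = true  [S.sig > 5]
10. n3.lab = 5  [S₀.sig + S₁.lab - 23]
11. n3.tag = true  [S₁.lab > 25]
12. n8.off = 27  [terminal]
13. n2.lab = 8  [f.off + S₁.lab - 24]
14. n2.tag = false  [S₁.tag == false]
15. n11.wid = false  [terminal]
16. n10.tag = false  [h.wid == true]
17. n10.key = true  [h.wid == false]
18. n12.env = true  [true]
19. n13.env = false  [not A₀.env]
20. n14.hot = false  [terminal]
21. n13.lim = true  [true]
22. n13.ok = 30  [30]
23. n15.off = -4  [terminal]
24. n17.hot = true  [terminal]
25. n18.wid = false  [terminal]
26. n19.sig = true  [terminal]
27. n16.tag = false  [false]
28. n16.key = false  [false]
29. n12.lim = true  [not B.key]
30. n12.ok = -5  [-5]
31. n9.tag = true  [B₁.key == true]
32. n9.key = true  [true]
33. n21.sig = 2  [2]
34. n22.wid = 17  [terminal]
35. n21.lab = 10  [S.sig + g.wid - 9]
36. n21.tag = true  [g.wid == 17]
37. n20.tag = false  [not S.tag]
38. n20.key = false  [S.lab > 10]
39. n1.tag = false  [S.lab > 8]
40. n1.key = true  [true]
41. n24.off = 28  [terminal]
42. n25.sig = -7  [f.off - 35]
43. n26.sig = false  [terminal]
44. n25.lab = 30  [S.sig + 37]
45. n25.tag = true  [d.sig == false]
46. n27.wid = -4  [terminal]
47. n23.tag = true  [f.off > 27]
48. n23.key = false  [S.tag == false]
49. n0.lab = -3  [-3]
50. n0.tag = true  [B₀.key == true]

8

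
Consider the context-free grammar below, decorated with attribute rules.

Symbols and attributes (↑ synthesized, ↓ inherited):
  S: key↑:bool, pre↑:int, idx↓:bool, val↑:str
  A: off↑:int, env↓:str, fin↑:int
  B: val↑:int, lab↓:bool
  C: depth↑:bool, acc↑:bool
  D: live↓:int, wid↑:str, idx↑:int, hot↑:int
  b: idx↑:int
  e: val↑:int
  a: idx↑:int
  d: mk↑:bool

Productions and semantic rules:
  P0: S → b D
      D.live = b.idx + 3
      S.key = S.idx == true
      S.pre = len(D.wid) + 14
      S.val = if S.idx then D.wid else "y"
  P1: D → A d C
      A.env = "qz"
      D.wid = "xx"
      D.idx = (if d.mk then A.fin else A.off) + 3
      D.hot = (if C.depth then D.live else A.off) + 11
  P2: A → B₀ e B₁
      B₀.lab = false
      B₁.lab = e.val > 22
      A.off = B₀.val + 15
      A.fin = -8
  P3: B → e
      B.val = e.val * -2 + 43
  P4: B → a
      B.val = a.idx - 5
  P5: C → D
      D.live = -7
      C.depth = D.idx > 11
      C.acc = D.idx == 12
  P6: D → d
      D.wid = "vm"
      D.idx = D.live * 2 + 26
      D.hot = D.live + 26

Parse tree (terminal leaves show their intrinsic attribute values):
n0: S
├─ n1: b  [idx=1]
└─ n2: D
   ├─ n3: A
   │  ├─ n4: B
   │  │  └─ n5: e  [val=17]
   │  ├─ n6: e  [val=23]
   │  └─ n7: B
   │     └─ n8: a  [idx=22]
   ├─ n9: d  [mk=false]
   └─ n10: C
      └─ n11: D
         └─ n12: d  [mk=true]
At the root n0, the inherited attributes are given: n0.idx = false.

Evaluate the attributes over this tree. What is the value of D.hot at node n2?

1. n0.idx = false  [given at root]
2. n1.idx = 1  [terminal]
3. n2.live = 4  [b.idx + 3]
4. n3.env = "qz"  ["qz"]
5. n4.lab = false  [false]
6. n5.val = 17  [terminal]
7. n4.val = 9  [e.val * -2 + 43]
8. n6.val = 23  [terminal]
9. n7.lab = true  [e.val > 22]
10. n8.idx = 22  [terminal]
11. n7.val = 17  [a.idx - 5]
12. n3.off = 24  [B₀.val + 15]
13. n3.fin = -8  [-8]
14. n9.mk = false  [terminal]
15. n11.live = -7  [-7]
16. n12.mk = true  [terminal]
17. n11.wid = "vm"  ["vm"]
18. n11.idx = 12  [D.live * 2 + 26]
19. n11.hot = 19  [D.live + 26]
20. n10.depth = true  [D.idx > 11]
21. n10.acc = true  [D.idx == 12]
22. n2.wid = "xx"  ["xx"]
23. n2.idx = 27  [(if d.mk then A.fin else A.off) + 3]
24. n2.hot = 15  [(if C.depth then D.live else A.off) + 11]
25. n0.key = false  [S.idx == true]
26. n0.pre = 16  [len(D.wid) + 14]
27. n0.val = "y"  [if S.idx then D.wid else "y"]

15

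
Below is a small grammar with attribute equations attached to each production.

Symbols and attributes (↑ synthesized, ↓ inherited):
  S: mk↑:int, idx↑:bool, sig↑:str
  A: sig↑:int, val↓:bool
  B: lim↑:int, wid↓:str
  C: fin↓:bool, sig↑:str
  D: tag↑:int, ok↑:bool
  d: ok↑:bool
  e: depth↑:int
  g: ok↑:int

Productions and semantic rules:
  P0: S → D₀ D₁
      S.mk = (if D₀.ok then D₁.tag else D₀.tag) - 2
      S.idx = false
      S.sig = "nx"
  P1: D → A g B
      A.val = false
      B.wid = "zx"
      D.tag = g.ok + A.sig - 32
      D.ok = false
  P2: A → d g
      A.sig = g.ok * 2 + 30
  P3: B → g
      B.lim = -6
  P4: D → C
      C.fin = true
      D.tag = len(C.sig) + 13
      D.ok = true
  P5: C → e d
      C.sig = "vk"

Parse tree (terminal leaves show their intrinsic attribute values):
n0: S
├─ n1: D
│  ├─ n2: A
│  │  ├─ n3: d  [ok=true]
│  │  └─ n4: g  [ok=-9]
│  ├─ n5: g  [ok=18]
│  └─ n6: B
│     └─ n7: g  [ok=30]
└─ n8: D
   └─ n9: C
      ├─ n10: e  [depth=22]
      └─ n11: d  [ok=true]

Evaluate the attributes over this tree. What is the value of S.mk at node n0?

-4

1. n2.val = false  [false]
2. n3.ok = true  [terminal]
3. n4.ok = -9  [terminal]
4. n2.sig = 12  [g.ok * 2 + 30]
5. n5.ok = 18  [terminal]
6. n6.wid = "zx"  ["zx"]
7. n7.ok = 30  [terminal]
8. n6.lim = -6  [-6]
9. n1.tag = -2  [g.ok + A.sig - 32]
10. n1.ok = false  [false]
11. n9.fin = true  [true]
12. n10.depth = 22  [terminal]
13. n11.ok = true  [terminal]
14. n9.sig = "vk"  ["vk"]
15. n8.tag = 15  [len(C.sig) + 13]
16. n8.ok = true  [true]
17. n0.mk = -4  [(if D₀.ok then D₁.tag else D₀.tag) - 2]
18. n0.idx = false  [false]
19. n0.sig = "nx"  ["nx"]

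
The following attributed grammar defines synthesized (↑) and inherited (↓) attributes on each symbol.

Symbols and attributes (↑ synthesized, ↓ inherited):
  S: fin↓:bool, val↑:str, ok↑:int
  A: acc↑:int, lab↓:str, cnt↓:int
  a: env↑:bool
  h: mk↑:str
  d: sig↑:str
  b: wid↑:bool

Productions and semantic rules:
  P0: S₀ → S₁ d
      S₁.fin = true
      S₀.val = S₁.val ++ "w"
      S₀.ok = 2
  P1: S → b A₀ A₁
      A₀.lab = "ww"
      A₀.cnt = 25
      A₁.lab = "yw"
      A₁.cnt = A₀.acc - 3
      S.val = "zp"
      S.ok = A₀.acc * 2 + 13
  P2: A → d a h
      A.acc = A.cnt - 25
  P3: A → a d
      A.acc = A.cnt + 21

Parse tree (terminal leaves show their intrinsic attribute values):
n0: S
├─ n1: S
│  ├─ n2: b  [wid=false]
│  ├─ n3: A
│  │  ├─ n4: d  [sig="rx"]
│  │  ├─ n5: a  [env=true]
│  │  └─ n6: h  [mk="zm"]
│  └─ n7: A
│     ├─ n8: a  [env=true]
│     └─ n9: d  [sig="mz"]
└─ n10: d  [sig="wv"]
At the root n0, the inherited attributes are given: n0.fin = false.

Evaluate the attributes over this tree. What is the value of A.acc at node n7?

1. n0.fin = false  [given at root]
2. n1.fin = true  [true]
3. n2.wid = false  [terminal]
4. n3.lab = "ww"  ["ww"]
5. n3.cnt = 25  [25]
6. n4.sig = "rx"  [terminal]
7. n5.env = true  [terminal]
8. n6.mk = "zm"  [terminal]
9. n3.acc = 0  [A.cnt - 25]
10. n7.lab = "yw"  ["yw"]
11. n7.cnt = -3  [A₀.acc - 3]
12. n8.env = true  [terminal]
13. n9.sig = "mz"  [terminal]
14. n7.acc = 18  [A.cnt + 21]
15. n1.val = "zp"  ["zp"]
16. n1.ok = 13  [A₀.acc * 2 + 13]
17. n10.sig = "wv"  [terminal]
18. n0.val = "zpw"  [S₁.val ++ "w"]
19. n0.ok = 2  [2]

18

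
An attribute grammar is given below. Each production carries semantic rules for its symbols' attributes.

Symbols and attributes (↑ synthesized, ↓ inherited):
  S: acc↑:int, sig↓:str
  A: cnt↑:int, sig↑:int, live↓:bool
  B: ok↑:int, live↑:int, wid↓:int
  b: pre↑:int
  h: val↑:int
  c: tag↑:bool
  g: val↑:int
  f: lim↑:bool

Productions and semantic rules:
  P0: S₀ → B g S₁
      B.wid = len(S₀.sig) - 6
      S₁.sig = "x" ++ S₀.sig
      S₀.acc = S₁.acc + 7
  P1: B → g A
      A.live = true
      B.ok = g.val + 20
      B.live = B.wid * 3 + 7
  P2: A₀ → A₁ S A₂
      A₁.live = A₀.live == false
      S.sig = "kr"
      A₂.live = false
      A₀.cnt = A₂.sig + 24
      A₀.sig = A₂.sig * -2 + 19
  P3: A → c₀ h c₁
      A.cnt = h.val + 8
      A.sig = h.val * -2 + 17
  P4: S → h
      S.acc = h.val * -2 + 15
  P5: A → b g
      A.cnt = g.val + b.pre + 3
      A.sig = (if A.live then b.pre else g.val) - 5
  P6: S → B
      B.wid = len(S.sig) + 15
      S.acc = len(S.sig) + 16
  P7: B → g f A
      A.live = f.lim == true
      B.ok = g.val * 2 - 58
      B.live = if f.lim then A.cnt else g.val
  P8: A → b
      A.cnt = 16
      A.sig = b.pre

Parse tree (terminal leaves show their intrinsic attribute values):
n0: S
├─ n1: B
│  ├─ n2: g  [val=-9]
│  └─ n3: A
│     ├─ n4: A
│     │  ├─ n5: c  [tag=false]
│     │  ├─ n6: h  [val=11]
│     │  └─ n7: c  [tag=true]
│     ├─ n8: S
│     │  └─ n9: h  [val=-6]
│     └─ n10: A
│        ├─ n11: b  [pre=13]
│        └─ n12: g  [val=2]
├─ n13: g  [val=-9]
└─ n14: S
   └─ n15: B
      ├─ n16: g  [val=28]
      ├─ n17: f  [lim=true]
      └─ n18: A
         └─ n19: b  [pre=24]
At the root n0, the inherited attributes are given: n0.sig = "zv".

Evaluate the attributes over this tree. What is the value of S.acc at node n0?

26

1. n0.sig = "zv"  [given at root]
2. n1.wid = -4  [len(S₀.sig) - 6]
3. n2.val = -9  [terminal]
4. n3.live = true  [true]
5. n4.live = false  [A₀.live == false]
6. n5.tag = false  [terminal]
7. n6.val = 11  [terminal]
8. n7.tag = true  [terminal]
9. n4.cnt = 19  [h.val + 8]
10. n4.sig = -5  [h.val * -2 + 17]
11. n8.sig = "kr"  ["kr"]
12. n9.val = -6  [terminal]
13. n8.acc = 27  [h.val * -2 + 15]
14. n10.live = false  [false]
15. n11.pre = 13  [terminal]
16. n12.val = 2  [terminal]
17. n10.cnt = 18  [g.val + b.pre + 3]
18. n10.sig = -3  [(if A.live then b.pre else g.val) - 5]
19. n3.cnt = 21  [A₂.sig + 24]
20. n3.sig = 25  [A₂.sig * -2 + 19]
21. n1.ok = 11  [g.val + 20]
22. n1.live = -5  [B.wid * 3 + 7]
23. n13.val = -9  [terminal]
24. n14.sig = "xzv"  ["x" ++ S₀.sig]
25. n15.wid = 18  [len(S.sig) + 15]
26. n16.val = 28  [terminal]
27. n17.lim = true  [terminal]
28. n18.live = true  [f.lim == true]
29. n19.pre = 24  [terminal]
30. n18.cnt = 16  [16]
31. n18.sig = 24  [b.pre]
32. n15.ok = -2  [g.val * 2 - 58]
33. n15.live = 16  [if f.lim then A.cnt else g.val]
34. n14.acc = 19  [len(S.sig) + 16]
35. n0.acc = 26  [S₁.acc + 7]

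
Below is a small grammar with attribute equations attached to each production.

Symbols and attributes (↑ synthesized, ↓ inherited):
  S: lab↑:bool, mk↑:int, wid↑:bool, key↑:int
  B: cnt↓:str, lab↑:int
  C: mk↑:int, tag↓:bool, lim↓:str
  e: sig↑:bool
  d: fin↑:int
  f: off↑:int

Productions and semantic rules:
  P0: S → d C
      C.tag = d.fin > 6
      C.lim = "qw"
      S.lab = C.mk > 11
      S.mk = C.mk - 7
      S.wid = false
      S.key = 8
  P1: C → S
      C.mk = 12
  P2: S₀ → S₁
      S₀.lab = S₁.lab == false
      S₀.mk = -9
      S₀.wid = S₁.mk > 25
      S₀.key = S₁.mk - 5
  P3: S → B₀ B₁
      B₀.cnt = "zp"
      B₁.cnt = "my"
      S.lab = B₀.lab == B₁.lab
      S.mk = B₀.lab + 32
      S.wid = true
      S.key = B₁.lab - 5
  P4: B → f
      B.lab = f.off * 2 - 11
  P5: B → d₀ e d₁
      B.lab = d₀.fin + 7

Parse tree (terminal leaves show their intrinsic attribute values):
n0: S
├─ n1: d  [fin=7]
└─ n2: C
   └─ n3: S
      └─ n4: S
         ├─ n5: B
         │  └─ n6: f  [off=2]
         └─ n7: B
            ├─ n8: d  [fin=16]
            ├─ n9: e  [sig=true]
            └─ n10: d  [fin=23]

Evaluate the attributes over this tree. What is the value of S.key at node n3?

1. n1.fin = 7  [terminal]
2. n2.tag = true  [d.fin > 6]
3. n2.lim = "qw"  ["qw"]
4. n5.cnt = "zp"  ["zp"]
5. n6.off = 2  [terminal]
6. n5.lab = -7  [f.off * 2 - 11]
7. n7.cnt = "my"  ["my"]
8. n8.fin = 16  [terminal]
9. n9.sig = true  [terminal]
10. n10.fin = 23  [terminal]
11. n7.lab = 23  [d₀.fin + 7]
12. n4.lab = false  [B₀.lab == B₁.lab]
13. n4.mk = 25  [B₀.lab + 32]
14. n4.wid = true  [true]
15. n4.key = 18  [B₁.lab - 5]
16. n3.lab = true  [S₁.lab == false]
17. n3.mk = -9  [-9]
18. n3.wid = false  [S₁.mk > 25]
19. n3.key = 20  [S₁.mk - 5]
20. n2.mk = 12  [12]
21. n0.lab = true  [C.mk > 11]
22. n0.mk = 5  [C.mk - 7]
23. n0.wid = false  [false]
24. n0.key = 8  [8]

20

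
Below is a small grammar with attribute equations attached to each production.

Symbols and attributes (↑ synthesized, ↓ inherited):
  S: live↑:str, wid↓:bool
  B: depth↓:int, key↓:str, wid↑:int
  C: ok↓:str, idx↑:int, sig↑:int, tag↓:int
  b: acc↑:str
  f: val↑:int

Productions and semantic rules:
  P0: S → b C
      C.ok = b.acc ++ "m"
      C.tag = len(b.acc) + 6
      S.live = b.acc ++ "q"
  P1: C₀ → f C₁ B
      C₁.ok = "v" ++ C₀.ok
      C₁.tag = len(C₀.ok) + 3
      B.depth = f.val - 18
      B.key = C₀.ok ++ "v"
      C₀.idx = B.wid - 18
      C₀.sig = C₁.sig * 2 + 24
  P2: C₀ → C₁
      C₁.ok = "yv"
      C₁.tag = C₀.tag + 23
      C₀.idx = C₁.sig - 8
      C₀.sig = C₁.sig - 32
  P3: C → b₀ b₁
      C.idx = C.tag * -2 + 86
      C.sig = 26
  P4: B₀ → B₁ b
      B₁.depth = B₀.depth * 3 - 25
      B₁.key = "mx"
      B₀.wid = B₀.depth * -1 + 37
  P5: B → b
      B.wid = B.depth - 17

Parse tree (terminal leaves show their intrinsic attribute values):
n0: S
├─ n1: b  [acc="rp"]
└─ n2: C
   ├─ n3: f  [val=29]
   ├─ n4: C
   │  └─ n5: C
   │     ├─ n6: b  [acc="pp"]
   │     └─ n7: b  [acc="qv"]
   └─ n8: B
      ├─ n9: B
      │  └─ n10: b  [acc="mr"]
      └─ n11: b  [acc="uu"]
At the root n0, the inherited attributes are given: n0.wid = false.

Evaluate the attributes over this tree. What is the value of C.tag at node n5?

29

1. n0.wid = false  [given at root]
2. n1.acc = "rp"  [terminal]
3. n2.ok = "rpm"  [b.acc ++ "m"]
4. n2.tag = 8  [len(b.acc) + 6]
5. n3.val = 29  [terminal]
6. n4.ok = "vrpm"  ["v" ++ C₀.ok]
7. n4.tag = 6  [len(C₀.ok) + 3]
8. n5.ok = "yv"  ["yv"]
9. n5.tag = 29  [C₀.tag + 23]
10. n6.acc = "pp"  [terminal]
11. n7.acc = "qv"  [terminal]
12. n5.idx = 28  [C.tag * -2 + 86]
13. n5.sig = 26  [26]
14. n4.idx = 18  [C₁.sig - 8]
15. n4.sig = -6  [C₁.sig - 32]
16. n8.depth = 11  [f.val - 18]
17. n8.key = "rpmv"  [C₀.ok ++ "v"]
18. n9.depth = 8  [B₀.depth * 3 - 25]
19. n9.key = "mx"  ["mx"]
20. n10.acc = "mr"  [terminal]
21. n9.wid = -9  [B.depth - 17]
22. n11.acc = "uu"  [terminal]
23. n8.wid = 26  [B₀.depth * -1 + 37]
24. n2.idx = 8  [B.wid - 18]
25. n2.sig = 12  [C₁.sig * 2 + 24]
26. n0.live = "rpq"  [b.acc ++ "q"]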